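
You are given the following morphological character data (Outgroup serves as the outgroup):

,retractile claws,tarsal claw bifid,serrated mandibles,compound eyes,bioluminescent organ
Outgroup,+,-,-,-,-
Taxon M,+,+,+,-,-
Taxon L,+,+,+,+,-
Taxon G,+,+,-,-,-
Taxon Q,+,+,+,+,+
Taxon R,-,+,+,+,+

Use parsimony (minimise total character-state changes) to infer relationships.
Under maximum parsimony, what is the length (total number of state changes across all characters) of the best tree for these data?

5

Character polarity is set by the outgroup: the derived state is whichever differs from the outgroup's state, so for retractile claws the derived state is '-', and for the remaining characters it is '+'.
retractile claws: derived state '-' in Taxon R only — an autapomorphy, so it tells us nothing about relationships among taxa.
tarsal claw bifid (derived state '+') is shared by all ingroup taxa — unites the whole ingroup.
serrated mandibles (derived state '+') is shared by Taxon L, Taxon M, Taxon Q, and Taxon R — a synapomorphy uniting that clade.
Only Taxon L, Taxon Q, and Taxon R show the derived state '+' for compound eyes, supporting them as a clade.
bioluminescent organ (derived state '+') is shared by Taxon Q and Taxon R — a synapomorphy uniting that clade.
Most parsimonious ingroup topology: ((Taxon M,(Taxon L,(Taxon Q,Taxon R))),Taxon G).
Changes per character on this tree: retractile claws: 1; tarsal claw bifid: 1; serrated mandibles: 1; compound eyes: 1; bioluminescent organ: 1.
Total = 5.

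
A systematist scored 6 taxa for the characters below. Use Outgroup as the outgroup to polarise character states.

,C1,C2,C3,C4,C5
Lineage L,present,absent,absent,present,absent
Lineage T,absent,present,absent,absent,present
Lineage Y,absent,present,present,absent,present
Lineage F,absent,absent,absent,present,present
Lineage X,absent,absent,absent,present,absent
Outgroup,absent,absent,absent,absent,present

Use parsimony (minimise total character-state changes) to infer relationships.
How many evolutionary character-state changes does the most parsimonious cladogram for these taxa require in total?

5

Character polarity is set by the outgroup: the derived state is whichever differs from the outgroup's state, so for C5 the derived state is 'absent', and for the remaining characters it is 'present'.
C1: derived state 'present' in Lineage L only — an autapomorphy, so it tells us nothing about relationships among taxa.
C2: derived state 'present' in Lineage T and Lineage Y only — synapomorphy for {Lineage T, Lineage Y}.
C3 (derived state 'present') is unique to Lineage Y (autapomorphy; uninformative for grouping).
C4 (derived state 'present') is shared by Lineage F, Lineage L, and Lineage X — a synapomorphy uniting that clade.
C5: derived state 'absent' in Lineage L and Lineage X only — synapomorphy for {Lineage L, Lineage X}.
Most parsimonious ingroup topology: (((Lineage L,Lineage X),Lineage F),(Lineage Y,Lineage T)).
Changes per character on this tree: C1: 1; C2: 1; C3: 1; C4: 1; C5: 1.
Total = 5.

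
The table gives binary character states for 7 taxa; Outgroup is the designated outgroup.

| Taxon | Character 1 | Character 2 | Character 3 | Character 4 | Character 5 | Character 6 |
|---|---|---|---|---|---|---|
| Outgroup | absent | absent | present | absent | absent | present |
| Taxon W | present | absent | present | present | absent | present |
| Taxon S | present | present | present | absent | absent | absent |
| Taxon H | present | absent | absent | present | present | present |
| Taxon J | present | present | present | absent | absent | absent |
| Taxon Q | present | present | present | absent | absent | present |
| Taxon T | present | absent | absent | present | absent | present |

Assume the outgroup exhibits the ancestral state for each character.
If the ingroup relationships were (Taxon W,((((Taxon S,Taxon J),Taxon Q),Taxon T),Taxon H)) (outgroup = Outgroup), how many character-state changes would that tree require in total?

Map each character onto (Taxon W,((((Taxon S,Taxon J),Taxon Q),Taxon T),Taxon H)) (rooted by Outgroup) and count the minimum state changes it requires (Fitch parsimony):
Character 1: 1; Character 2: 1; Character 3: 2; Character 4: 2; Character 5: 1; Character 6: 1.
Total tree length = 8.

8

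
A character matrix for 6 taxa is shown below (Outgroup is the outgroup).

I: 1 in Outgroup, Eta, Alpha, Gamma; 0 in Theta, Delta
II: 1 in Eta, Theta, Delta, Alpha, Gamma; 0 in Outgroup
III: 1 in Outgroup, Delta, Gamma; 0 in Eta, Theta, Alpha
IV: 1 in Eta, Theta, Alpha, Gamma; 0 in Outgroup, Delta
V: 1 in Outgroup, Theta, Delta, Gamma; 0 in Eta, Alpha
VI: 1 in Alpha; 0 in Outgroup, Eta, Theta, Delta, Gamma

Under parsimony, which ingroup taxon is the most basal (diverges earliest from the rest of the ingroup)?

Character polarity is set by the outgroup: the derived state is whichever differs from the outgroup's state, so for I, III, V the derived state is '0', and for the remaining characters it is '1'.
I groups Delta and Theta, which is incompatible with the clades supported by the remaining characters; treating it as convergent (homoplasy) costs fewer steps than any alternative tree.
II (derived state '1') is shared by all ingroup taxa — unites the whole ingroup.
III (derived state '0') is shared by Alpha, Eta, and Theta — a synapomorphy uniting that clade.
Only Alpha, Eta, Gamma, and Theta show the derived state '1' for IV, supporting them as a clade.
V (derived state '0') is shared by Alpha and Eta — a synapomorphy uniting that clade.
VI: derived state '1' in Alpha only — an autapomorphy, so it tells us nothing about relationships among taxa.
Most parsimonious ingroup topology: ((((Eta,Alpha),Theta),Gamma),Delta).
Delta is sister to the clade containing all other ingroup taxa, so it is the earliest-diverging (most basal) ingroup lineage.

Delta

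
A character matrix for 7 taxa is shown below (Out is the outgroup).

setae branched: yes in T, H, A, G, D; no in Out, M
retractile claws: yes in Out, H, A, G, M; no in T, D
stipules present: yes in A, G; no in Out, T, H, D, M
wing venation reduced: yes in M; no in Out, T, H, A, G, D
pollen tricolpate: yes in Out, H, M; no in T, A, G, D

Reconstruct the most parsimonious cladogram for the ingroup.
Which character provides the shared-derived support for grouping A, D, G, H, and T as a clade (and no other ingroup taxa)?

setae branched

Character polarity is set by the outgroup: the derived state is whichever differs from the outgroup's state, so for retractile claws, pollen tricolpate the derived state is 'no', and for the remaining characters it is 'yes'.
setae branched: derived state 'yes' in A, D, G, H, and T only — synapomorphy for {A, D, G, H, T}.
retractile claws (derived state 'no') is shared by D and T — a synapomorphy uniting that clade.
stipules present (derived state 'yes') is shared by A and G — a synapomorphy uniting that clade.
wing venation reduced: derived state 'yes' in M only — an autapomorphy, so it tells us nothing about relationships among taxa.
pollen tricolpate: derived state 'no' in A, D, G, and T only — synapomorphy for {A, D, G, T}.
Most parsimonious ingroup topology: ((((T,D),(A,G)),H),M).
The clade {A, D, G, H, T} is supported by setae branched: its derived state 'yes' occurs in exactly those taxa and in no other taxon (including the outgroup).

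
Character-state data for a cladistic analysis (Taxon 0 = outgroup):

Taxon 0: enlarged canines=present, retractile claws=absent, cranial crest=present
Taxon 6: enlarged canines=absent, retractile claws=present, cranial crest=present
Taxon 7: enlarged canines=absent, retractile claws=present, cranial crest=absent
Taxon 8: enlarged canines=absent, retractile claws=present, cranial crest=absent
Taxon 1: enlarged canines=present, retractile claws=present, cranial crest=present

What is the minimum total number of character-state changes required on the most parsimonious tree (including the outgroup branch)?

3

Character polarity is set by the outgroup: the derived state is whichever differs from the outgroup's state, so for enlarged canines, cranial crest the derived state is 'absent', and for the remaining characters it is 'present'.
Only Taxon 6, Taxon 7, and Taxon 8 show the derived state 'absent' for enlarged canines, supporting them as a clade.
All ingroup taxa share the derived state 'present' for retractile claws; it defines the ingroup but does not resolve relationships within it.
Only Taxon 7 and Taxon 8 show the derived state 'absent' for cranial crest, supporting them as a clade.
Most parsimonious ingroup topology: ((Taxon 6,(Taxon 7,Taxon 8)),Taxon 1).
Changes per character on this tree: enlarged canines: 1; retractile claws: 1; cranial crest: 1.
Total = 3.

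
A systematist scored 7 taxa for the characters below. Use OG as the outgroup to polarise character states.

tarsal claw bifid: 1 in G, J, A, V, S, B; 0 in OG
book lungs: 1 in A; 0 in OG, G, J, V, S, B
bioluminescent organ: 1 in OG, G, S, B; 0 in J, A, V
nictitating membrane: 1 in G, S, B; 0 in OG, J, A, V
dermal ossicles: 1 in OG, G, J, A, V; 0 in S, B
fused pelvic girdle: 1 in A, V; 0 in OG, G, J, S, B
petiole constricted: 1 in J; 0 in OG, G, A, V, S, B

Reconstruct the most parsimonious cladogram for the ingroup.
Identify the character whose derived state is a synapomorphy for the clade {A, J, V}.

Character polarity is set by the outgroup: the derived state is whichever differs from the outgroup's state, so for bioluminescent organ, dermal ossicles the derived state is '0', and for the remaining characters it is '1'.
tarsal claw bifid (derived state '1') is shared by all ingroup taxa — unites the whole ingroup.
book lungs (derived state '1') is unique to A (autapomorphy; uninformative for grouping).
Only A, J, and V show the derived state '0' for bioluminescent organ, supporting them as a clade.
nictitating membrane: derived state '1' in B, G, and S only — synapomorphy for {B, G, S}.
dermal ossicles (derived state '0') is shared by B and S — a synapomorphy uniting that clade.
Only A and V show the derived state '1' for fused pelvic girdle, supporting them as a clade.
petiole constricted: derived state '1' in J only — an autapomorphy, so it tells us nothing about relationships among taxa.
Most parsimonious ingroup topology: ((G,(S,B)),(J,(A,V))).
The clade {A, J, V} is supported by bioluminescent organ: its derived state '0' occurs in exactly those taxa and in no other taxon (including the outgroup).

bioluminescent organ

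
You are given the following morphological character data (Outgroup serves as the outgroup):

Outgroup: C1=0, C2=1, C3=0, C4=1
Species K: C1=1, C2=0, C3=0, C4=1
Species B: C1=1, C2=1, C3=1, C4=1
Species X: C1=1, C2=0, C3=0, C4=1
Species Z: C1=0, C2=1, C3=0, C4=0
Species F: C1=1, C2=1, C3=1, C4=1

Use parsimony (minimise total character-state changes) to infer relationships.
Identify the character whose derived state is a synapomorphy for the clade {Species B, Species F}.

Character polarity is set by the outgroup: the derived state is whichever differs from the outgroup's state, so for C2, C4 the derived state is '0', and for the remaining characters it is '1'.
Only Species B, Species F, Species K, and Species X show the derived state '1' for C1, supporting them as a clade.
C2: derived state '0' in Species K and Species X only — synapomorphy for {Species K, Species X}.
Only Species B and Species F show the derived state '1' for C3, supporting them as a clade.
C4 (derived state '0') is unique to Species Z (autapomorphy; uninformative for grouping).
Most parsimonious ingroup topology: (((Species K,Species X),(Species B,Species F)),Species Z).
The clade {Species B, Species F} is supported by C3: its derived state '1' occurs in exactly those taxa and in no other taxon (including the outgroup).

C3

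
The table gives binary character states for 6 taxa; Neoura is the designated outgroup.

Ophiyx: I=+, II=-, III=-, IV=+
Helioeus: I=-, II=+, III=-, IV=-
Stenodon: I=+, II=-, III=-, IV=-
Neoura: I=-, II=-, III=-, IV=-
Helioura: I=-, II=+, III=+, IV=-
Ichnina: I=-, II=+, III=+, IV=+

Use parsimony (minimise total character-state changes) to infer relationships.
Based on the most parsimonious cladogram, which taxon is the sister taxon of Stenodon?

The outgroup has state '-' for every character, so '+' is the derived state throughout.
I (derived state '+') is shared by Ophiyx and Stenodon — a synapomorphy uniting that clade.
II: derived state '+' in Helioeus, Helioura, and Ichnina only — synapomorphy for {Helioeus, Helioura, Ichnina}.
III: derived state '+' in Helioura and Ichnina only — synapomorphy for {Helioura, Ichnina}.
IV groups Ichnina and Ophiyx, which is incompatible with the clades supported by the remaining characters; treating it as convergent (homoplasy) costs fewer steps than any alternative tree.
Most parsimonious ingroup topology: (((Ichnina,Helioura),Helioeus),(Stenodon,Ophiyx)).
Stenodon and Ophiyx form a cherry on this tree, so they are sister taxa.

Ophiyx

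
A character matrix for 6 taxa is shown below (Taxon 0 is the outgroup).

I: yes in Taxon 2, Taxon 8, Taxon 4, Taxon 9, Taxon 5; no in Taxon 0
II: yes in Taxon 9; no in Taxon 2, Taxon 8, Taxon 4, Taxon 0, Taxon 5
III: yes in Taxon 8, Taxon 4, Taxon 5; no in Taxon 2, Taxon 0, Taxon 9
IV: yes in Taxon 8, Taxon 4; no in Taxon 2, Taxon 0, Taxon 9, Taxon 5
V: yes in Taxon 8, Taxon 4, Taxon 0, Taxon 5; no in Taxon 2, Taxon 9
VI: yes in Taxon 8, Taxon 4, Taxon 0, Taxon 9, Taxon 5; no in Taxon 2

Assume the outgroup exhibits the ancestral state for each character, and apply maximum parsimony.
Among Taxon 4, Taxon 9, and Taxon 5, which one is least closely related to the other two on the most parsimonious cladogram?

Character polarity is set by the outgroup: the derived state is whichever differs from the outgroup's state, so for V, VI the derived state is 'no', and for the remaining characters it is 'yes'.
All ingroup taxa share the derived state 'yes' for I; it defines the ingroup but does not resolve relationships within it.
II: derived state 'yes' in Taxon 9 only — an autapomorphy, so it tells us nothing about relationships among taxa.
III (derived state 'yes') is shared by Taxon 4, Taxon 5, and Taxon 8 — a synapomorphy uniting that clade.
IV (derived state 'yes') is shared by Taxon 4 and Taxon 8 — a synapomorphy uniting that clade.
Only Taxon 2 and Taxon 9 show the derived state 'no' for V, supporting them as a clade.
VI: derived state 'no' in Taxon 2 only — an autapomorphy, so it tells us nothing about relationships among taxa.
Most parsimonious ingroup topology: ((Taxon 5,(Taxon 4,Taxon 8)),(Taxon 2,Taxon 9)).
Taxon 4 and Taxon 5 share a more recent common ancestor with each other than either does with Taxon 9, so Taxon 9 is the least closely related of the three.

Taxon 9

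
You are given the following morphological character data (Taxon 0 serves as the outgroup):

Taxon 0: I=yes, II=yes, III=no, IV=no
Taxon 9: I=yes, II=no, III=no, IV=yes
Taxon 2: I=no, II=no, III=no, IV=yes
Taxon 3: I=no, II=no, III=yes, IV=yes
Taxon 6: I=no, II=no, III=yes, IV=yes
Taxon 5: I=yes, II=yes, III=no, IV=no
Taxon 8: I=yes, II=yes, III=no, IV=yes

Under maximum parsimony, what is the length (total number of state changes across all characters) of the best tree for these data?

4

Character polarity is set by the outgroup: the derived state is whichever differs from the outgroup's state, so for I, II the derived state is 'no', and for the remaining characters it is 'yes'.
I (derived state 'no') is shared by Taxon 2, Taxon 3, and Taxon 6 — a synapomorphy uniting that clade.
II (derived state 'no') is shared by Taxon 2, Taxon 3, Taxon 6, and Taxon 9 — a synapomorphy uniting that clade.
Only Taxon 3 and Taxon 6 show the derived state 'yes' for III, supporting them as a clade.
Only Taxon 2, Taxon 3, Taxon 6, Taxon 8, and Taxon 9 show the derived state 'yes' for IV, supporting them as a clade.
Most parsimonious ingroup topology: (((Taxon 9,(Taxon 2,(Taxon 3,Taxon 6))),Taxon 8),Taxon 5).
Changes per character on this tree: I: 1; II: 1; III: 1; IV: 1.
Total = 4.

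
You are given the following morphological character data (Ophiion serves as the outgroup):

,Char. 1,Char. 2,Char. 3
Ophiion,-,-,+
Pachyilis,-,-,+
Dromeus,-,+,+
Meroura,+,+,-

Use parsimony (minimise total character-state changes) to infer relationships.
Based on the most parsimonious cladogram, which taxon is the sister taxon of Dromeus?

Meroura

Character polarity is set by the outgroup: the derived state is whichever differs from the outgroup's state, so for Char. 3 the derived state is '-', and for the remaining characters it is '+'.
Char. 1: derived state '+' in Meroura only — an autapomorphy, so it tells us nothing about relationships among taxa.
Only Dromeus and Meroura show the derived state '+' for Char. 2, supporting them as a clade.
Char. 3: derived state '-' in Meroura only — an autapomorphy, so it tells us nothing about relationships among taxa.
Most parsimonious ingroup topology: (Pachyilis,(Dromeus,Meroura)).
Dromeus and Meroura form a cherry on this tree, so they are sister taxa.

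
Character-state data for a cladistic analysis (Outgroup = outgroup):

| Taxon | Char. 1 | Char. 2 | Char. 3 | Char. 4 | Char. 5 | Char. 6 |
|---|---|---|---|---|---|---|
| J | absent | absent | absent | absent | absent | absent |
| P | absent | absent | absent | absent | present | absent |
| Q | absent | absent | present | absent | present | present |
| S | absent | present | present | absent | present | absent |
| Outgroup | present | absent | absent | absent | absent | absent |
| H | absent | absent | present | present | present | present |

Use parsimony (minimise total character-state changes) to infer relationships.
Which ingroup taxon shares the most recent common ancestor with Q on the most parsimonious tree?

H

Character polarity is set by the outgroup: the derived state is whichever differs from the outgroup's state, so for Char. 1 the derived state is 'absent', and for the remaining characters it is 'present'.
Char. 1 (derived state 'absent') is shared by all ingroup taxa — unites the whole ingroup.
Char. 2: derived state 'present' in S only — an autapomorphy, so it tells us nothing about relationships among taxa.
Only H, Q, and S show the derived state 'present' for Char. 3, supporting them as a clade.
Char. 4 (derived state 'present') is unique to H (autapomorphy; uninformative for grouping).
Char. 5 (derived state 'present') is shared by H, P, Q, and S — a synapomorphy uniting that clade.
Only H and Q show the derived state 'present' for Char. 6, supporting them as a clade.
Most parsimonious ingroup topology: (((S,(Q,H)),P),J).
Q and H form a cherry on this tree, so they are sister taxa.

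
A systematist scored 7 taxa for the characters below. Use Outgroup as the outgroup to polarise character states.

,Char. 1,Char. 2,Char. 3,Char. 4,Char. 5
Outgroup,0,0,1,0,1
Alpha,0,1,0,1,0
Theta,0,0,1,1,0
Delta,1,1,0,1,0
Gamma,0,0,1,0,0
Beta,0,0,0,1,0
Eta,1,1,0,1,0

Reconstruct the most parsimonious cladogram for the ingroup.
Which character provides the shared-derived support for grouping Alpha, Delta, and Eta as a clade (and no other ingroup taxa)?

Char. 2

Character polarity is set by the outgroup: the derived state is whichever differs from the outgroup's state, so for Char. 3, Char. 5 the derived state is '0', and for the remaining characters it is '1'.
Char. 1 (derived state '1') is shared by Delta and Eta — a synapomorphy uniting that clade.
Char. 2 (derived state '1') is shared by Alpha, Delta, and Eta — a synapomorphy uniting that clade.
Only Alpha, Beta, Delta, and Eta show the derived state '0' for Char. 3, supporting them as a clade.
Only Alpha, Beta, Delta, Eta, and Theta show the derived state '1' for Char. 4, supporting them as a clade.
Char. 5 (derived state '0') is shared by all ingroup taxa — unites the whole ingroup.
Most parsimonious ingroup topology: ((((Alpha,(Delta,Eta)),Beta),Theta),Gamma).
The clade {Alpha, Delta, Eta} is supported by Char. 2: its derived state '1' occurs in exactly those taxa and in no other taxon (including the outgroup).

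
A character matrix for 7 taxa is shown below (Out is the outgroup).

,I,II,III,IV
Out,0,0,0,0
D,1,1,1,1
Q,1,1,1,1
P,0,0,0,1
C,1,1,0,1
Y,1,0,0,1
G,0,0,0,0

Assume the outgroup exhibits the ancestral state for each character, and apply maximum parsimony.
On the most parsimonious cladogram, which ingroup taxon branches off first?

G

The outgroup has state '0' for every character, so '1' is the derived state throughout.
I (derived state '1') is shared by C, D, Q, and Y — a synapomorphy uniting that clade.
II (derived state '1') is shared by C, D, and Q — a synapomorphy uniting that clade.
III (derived state '1') is shared by D and Q — a synapomorphy uniting that clade.
Only C, D, P, Q, and Y show the derived state '1' for IV, supporting them as a clade.
Most parsimonious ingroup topology: (((((D,Q),C),Y),P),G).
G is sister to the clade containing all other ingroup taxa, so it is the earliest-diverging (most basal) ingroup lineage.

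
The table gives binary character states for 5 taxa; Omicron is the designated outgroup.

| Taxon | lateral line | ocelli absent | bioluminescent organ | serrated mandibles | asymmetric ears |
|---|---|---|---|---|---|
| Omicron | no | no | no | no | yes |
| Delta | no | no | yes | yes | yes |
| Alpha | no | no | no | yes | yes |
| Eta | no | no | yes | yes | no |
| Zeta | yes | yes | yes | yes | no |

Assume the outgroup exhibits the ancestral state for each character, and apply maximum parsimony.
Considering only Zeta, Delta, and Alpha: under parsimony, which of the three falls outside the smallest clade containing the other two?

Alpha

Character polarity is set by the outgroup: the derived state is whichever differs from the outgroup's state, so for asymmetric ears the derived state is 'no', and for the remaining characters it is 'yes'.
lateral line: derived state 'yes' in Zeta only — an autapomorphy, so it tells us nothing about relationships among taxa.
ocelli absent (derived state 'yes') is unique to Zeta (autapomorphy; uninformative for grouping).
bioluminescent organ (derived state 'yes') is shared by Delta, Eta, and Zeta — a synapomorphy uniting that clade.
serrated mandibles (derived state 'yes') is shared by all ingroup taxa — unites the whole ingroup.
asymmetric ears (derived state 'no') is shared by Eta and Zeta — a synapomorphy uniting that clade.
Most parsimonious ingroup topology: ((Delta,(Eta,Zeta)),Alpha).
Zeta and Delta share a more recent common ancestor with each other than either does with Alpha, so Alpha is the least closely related of the three.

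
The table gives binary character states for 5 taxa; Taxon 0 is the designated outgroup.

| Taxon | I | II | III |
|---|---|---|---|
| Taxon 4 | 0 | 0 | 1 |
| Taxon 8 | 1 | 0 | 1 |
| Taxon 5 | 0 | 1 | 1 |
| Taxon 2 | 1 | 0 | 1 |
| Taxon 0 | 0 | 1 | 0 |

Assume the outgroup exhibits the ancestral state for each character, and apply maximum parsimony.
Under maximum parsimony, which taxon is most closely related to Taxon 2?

Taxon 8

Character polarity is set by the outgroup: the derived state is whichever differs from the outgroup's state, so for II the derived state is '0', and for the remaining characters it is '1'.
I: derived state '1' in Taxon 2 and Taxon 8 only — synapomorphy for {Taxon 2, Taxon 8}.
II (derived state '0') is shared by Taxon 2, Taxon 4, and Taxon 8 — a synapomorphy uniting that clade.
III (derived state '1') is shared by all ingroup taxa — unites the whole ingroup.
Most parsimonious ingroup topology: (((Taxon 8,Taxon 2),Taxon 4),Taxon 5).
Taxon 2 and Taxon 8 form a cherry on this tree, so they are sister taxa.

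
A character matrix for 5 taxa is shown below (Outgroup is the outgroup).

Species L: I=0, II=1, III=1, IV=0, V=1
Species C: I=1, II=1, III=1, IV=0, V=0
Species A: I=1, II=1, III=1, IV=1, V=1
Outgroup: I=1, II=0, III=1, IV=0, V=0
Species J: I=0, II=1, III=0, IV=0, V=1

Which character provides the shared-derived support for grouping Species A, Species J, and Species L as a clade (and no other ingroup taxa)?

V

Character polarity is set by the outgroup: the derived state is whichever differs from the outgroup's state, so for I, III the derived state is '0', and for the remaining characters it is '1'.
I: derived state '0' in Species J and Species L only — synapomorphy for {Species J, Species L}.
All ingroup taxa share the derived state '1' for II; it defines the ingroup but does not resolve relationships within it.
III: derived state '0' in Species J only — an autapomorphy, so it tells us nothing about relationships among taxa.
IV: derived state '1' in Species A only — an autapomorphy, so it tells us nothing about relationships among taxa.
V (derived state '1') is shared by Species A, Species J, and Species L — a synapomorphy uniting that clade.
Most parsimonious ingroup topology: (Species C,((Species J,Species L),Species A)).
The clade {Species A, Species J, Species L} is supported by V: its derived state '1' occurs in exactly those taxa and in no other taxon (including the outgroup).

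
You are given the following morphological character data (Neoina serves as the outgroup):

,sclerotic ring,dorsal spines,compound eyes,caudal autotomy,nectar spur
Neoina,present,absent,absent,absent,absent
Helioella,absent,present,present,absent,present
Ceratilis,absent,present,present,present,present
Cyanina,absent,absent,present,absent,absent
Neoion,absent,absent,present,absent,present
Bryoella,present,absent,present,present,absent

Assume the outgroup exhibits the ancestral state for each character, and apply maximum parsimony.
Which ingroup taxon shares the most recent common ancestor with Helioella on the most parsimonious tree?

Character polarity is set by the outgroup: the derived state is whichever differs from the outgroup's state, so for sclerotic ring the derived state is 'absent', and for the remaining characters it is 'present'.
sclerotic ring (derived state 'absent') is shared by Ceratilis, Cyanina, Helioella, and Neoion — a synapomorphy uniting that clade.
Only Ceratilis and Helioella show the derived state 'present' for dorsal spines, supporting them as a clade.
compound eyes (derived state 'present') is shared by all ingroup taxa — unites the whole ingroup.
caudal autotomy groups Bryoella and Ceratilis, which is incompatible with the clades supported by the remaining characters; treating it as convergent (homoplasy) costs fewer steps than any alternative tree.
nectar spur (derived state 'present') is shared by Ceratilis, Helioella, and Neoion — a synapomorphy uniting that clade.
Most parsimonious ingroup topology: ((((Helioella,Ceratilis),Neoion),Cyanina),Bryoella).
Helioella and Ceratilis form a cherry on this tree, so they are sister taxa.

Ceratilis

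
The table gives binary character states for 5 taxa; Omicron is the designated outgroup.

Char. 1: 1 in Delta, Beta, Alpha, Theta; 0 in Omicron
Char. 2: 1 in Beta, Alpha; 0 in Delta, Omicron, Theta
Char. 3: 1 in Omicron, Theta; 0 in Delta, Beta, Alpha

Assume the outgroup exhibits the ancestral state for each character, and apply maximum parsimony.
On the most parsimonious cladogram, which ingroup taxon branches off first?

Theta

Character polarity is set by the outgroup: the derived state is whichever differs from the outgroup's state, so for Char. 3 the derived state is '0', and for the remaining characters it is '1'.
Char. 1 (derived state '1') is shared by all ingroup taxa — unites the whole ingroup.
Char. 2 (derived state '1') is shared by Alpha and Beta — a synapomorphy uniting that clade.
Char. 3: derived state '0' in Alpha, Beta, and Delta only — synapomorphy for {Alpha, Beta, Delta}.
Most parsimonious ingroup topology: (((Alpha,Beta),Delta),Theta).
Theta is sister to the clade containing all other ingroup taxa, so it is the earliest-diverging (most basal) ingroup lineage.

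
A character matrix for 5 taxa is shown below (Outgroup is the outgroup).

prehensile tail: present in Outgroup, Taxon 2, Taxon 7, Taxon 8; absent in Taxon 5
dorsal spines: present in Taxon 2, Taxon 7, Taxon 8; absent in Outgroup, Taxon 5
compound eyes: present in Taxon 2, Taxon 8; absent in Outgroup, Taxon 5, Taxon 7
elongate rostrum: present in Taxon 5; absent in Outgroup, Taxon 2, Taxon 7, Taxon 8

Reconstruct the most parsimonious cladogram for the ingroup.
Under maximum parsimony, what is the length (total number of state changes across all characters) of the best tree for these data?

4

Character polarity is set by the outgroup: the derived state is whichever differs from the outgroup's state, so for prehensile tail the derived state is 'absent', and for the remaining characters it is 'present'.
prehensile tail: derived state 'absent' in Taxon 5 only — an autapomorphy, so it tells us nothing about relationships among taxa.
dorsal spines: derived state 'present' in Taxon 2, Taxon 7, and Taxon 8 only — synapomorphy for {Taxon 2, Taxon 7, Taxon 8}.
Only Taxon 2 and Taxon 8 show the derived state 'present' for compound eyes, supporting them as a clade.
elongate rostrum (derived state 'present') is unique to Taxon 5 (autapomorphy; uninformative for grouping).
Most parsimonious ingroup topology: (((Taxon 2,Taxon 8),Taxon 7),Taxon 5).
Changes per character on this tree: prehensile tail: 1; dorsal spines: 1; compound eyes: 1; elongate rostrum: 1.
Total = 4.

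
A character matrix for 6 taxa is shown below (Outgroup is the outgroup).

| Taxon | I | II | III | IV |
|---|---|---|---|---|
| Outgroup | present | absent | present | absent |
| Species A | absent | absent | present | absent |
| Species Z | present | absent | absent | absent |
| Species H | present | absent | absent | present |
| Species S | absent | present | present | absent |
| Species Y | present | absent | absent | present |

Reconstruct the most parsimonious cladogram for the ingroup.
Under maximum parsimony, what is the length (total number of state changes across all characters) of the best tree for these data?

4

Character polarity is set by the outgroup: the derived state is whichever differs from the outgroup's state, so for I, III the derived state is 'absent', and for the remaining characters it is 'present'.
Only Species A and Species S show the derived state 'absent' for I, supporting them as a clade.
II: derived state 'present' in Species S only — an autapomorphy, so it tells us nothing about relationships among taxa.
Only Species H, Species Y, and Species Z show the derived state 'absent' for III, supporting them as a clade.
Only Species H and Species Y show the derived state 'present' for IV, supporting them as a clade.
Most parsimonious ingroup topology: ((Species A,Species S),(Species Z,(Species H,Species Y))).
Changes per character on this tree: I: 1; II: 1; III: 1; IV: 1.
Total = 4.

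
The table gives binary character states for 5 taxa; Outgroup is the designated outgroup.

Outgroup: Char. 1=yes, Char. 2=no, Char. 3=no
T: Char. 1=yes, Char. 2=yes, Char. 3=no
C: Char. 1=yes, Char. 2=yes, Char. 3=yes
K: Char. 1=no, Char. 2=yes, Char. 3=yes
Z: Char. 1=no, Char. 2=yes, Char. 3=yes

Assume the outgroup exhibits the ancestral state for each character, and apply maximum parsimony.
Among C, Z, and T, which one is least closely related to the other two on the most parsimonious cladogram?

Character polarity is set by the outgroup: the derived state is whichever differs from the outgroup's state, so for Char. 1 the derived state is 'no', and for the remaining characters it is 'yes'.
Char. 1: derived state 'no' in K and Z only — synapomorphy for {K, Z}.
All ingroup taxa share the derived state 'yes' for Char. 2; it defines the ingroup but does not resolve relationships within it.
Only C, K, and Z show the derived state 'yes' for Char. 3, supporting them as a clade.
Most parsimonious ingroup topology: (T,(C,(K,Z))).
Z and C share a more recent common ancestor with each other than either does with T, so T is the least closely related of the three.

T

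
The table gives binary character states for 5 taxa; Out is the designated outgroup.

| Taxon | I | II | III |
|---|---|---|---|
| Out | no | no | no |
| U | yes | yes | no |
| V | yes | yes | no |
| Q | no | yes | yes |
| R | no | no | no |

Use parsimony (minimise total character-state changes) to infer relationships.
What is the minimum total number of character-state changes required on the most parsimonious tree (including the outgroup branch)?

3

The outgroup has state 'no' for every character, so 'yes' is the derived state throughout.
I (derived state 'yes') is shared by U and V — a synapomorphy uniting that clade.
II (derived state 'yes') is shared by Q, U, and V — a synapomorphy uniting that clade.
III: derived state 'yes' in Q only — an autapomorphy, so it tells us nothing about relationships among taxa.
Most parsimonious ingroup topology: (((U,V),Q),R).
Changes per character on this tree: I: 1; II: 1; III: 1.
Total = 3.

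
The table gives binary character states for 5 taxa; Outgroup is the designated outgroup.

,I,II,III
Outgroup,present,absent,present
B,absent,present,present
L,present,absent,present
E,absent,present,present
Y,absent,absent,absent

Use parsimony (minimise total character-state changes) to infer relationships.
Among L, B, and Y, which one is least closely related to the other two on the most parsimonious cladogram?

L

Character polarity is set by the outgroup: the derived state is whichever differs from the outgroup's state, so for I, III the derived state is 'absent', and for the remaining characters it is 'present'.
Only B, E, and Y show the derived state 'absent' for I, supporting them as a clade.
II: derived state 'present' in B and E only — synapomorphy for {B, E}.
III (derived state 'absent') is unique to Y (autapomorphy; uninformative for grouping).
Most parsimonious ingroup topology: (((B,E),Y),L).
B and Y share a more recent common ancestor with each other than either does with L, so L is the least closely related of the three.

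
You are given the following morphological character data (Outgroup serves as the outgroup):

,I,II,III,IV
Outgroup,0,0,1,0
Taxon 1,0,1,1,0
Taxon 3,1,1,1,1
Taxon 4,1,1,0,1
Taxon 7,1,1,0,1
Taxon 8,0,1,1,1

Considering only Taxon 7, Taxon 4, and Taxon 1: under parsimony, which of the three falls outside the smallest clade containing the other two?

Character polarity is set by the outgroup: the derived state is whichever differs from the outgroup's state, so for III the derived state is '0', and for the remaining characters it is '1'.
Only Taxon 3, Taxon 4, and Taxon 7 show the derived state '1' for I, supporting them as a clade.
II (derived state '1') is shared by all ingroup taxa — unites the whole ingroup.
III (derived state '0') is shared by Taxon 4 and Taxon 7 — a synapomorphy uniting that clade.
IV: derived state '1' in Taxon 3, Taxon 4, Taxon 7, and Taxon 8 only — synapomorphy for {Taxon 3, Taxon 4, Taxon 7, Taxon 8}.
Most parsimonious ingroup topology: (Taxon 1,((Taxon 3,(Taxon 4,Taxon 7)),Taxon 8)).
Taxon 4 and Taxon 7 share a more recent common ancestor with each other than either does with Taxon 1, so Taxon 1 is the least closely related of the three.

Taxon 1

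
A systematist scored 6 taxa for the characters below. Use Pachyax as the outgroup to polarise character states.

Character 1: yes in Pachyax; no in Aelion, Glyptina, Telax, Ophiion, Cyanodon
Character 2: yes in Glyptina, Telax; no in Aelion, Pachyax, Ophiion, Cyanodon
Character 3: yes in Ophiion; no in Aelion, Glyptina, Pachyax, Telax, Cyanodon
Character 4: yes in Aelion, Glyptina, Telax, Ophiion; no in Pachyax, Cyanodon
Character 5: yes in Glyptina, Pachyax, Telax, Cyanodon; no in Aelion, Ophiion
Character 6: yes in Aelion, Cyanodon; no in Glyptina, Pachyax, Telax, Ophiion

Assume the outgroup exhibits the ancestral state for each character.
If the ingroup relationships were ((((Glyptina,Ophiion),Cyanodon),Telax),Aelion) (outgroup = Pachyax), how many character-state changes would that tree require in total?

Map each character onto ((((Glyptina,Ophiion),Cyanodon),Telax),Aelion) (rooted by Pachyax) and count the minimum state changes it requires (Fitch parsimony):
Character 1: 1; Character 2: 2; Character 3: 1; Character 4: 2; Character 5: 2; Character 6: 2.
Total tree length = 10.

10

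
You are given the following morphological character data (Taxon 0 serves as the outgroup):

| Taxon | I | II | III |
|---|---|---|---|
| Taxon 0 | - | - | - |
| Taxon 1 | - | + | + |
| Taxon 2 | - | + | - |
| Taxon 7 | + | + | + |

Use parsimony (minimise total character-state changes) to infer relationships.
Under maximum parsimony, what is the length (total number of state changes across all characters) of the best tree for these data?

The outgroup has state '-' for every character, so '+' is the derived state throughout.
I: derived state '+' in Taxon 7 only — an autapomorphy, so it tells us nothing about relationships among taxa.
All ingroup taxa share the derived state '+' for II; it defines the ingroup but does not resolve relationships within it.
III (derived state '+') is shared by Taxon 1 and Taxon 7 — a synapomorphy uniting that clade.
Most parsimonious ingroup topology: ((Taxon 1,Taxon 7),Taxon 2).
Changes per character on this tree: I: 1; II: 1; III: 1.
Total = 3.

3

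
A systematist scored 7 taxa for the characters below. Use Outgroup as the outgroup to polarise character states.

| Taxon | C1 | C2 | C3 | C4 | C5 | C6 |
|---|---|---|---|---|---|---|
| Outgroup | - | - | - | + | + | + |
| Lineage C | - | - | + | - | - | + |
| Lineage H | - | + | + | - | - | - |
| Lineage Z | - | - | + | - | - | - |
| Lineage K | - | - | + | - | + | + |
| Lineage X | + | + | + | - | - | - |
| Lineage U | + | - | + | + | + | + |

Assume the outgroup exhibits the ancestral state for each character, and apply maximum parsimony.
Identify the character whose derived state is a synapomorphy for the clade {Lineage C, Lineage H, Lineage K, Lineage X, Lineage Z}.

Character polarity is set by the outgroup: the derived state is whichever differs from the outgroup's state, so for C4, C5, C6 the derived state is '-', and for the remaining characters it is '+'.
C1 (state '+') occurs in Lineage U and Lineage X but conflicts with the nesting implied by the other characters — most parsimoniously interpreted as homoplasy.
C2 (derived state '+') is shared by Lineage H and Lineage X — a synapomorphy uniting that clade.
All ingroup taxa share the derived state '+' for C3; it defines the ingroup but does not resolve relationships within it.
C4: derived state '-' in Lineage C, Lineage H, Lineage K, Lineage X, and Lineage Z only — synapomorphy for {Lineage C, Lineage H, Lineage K, Lineage X, Lineage Z}.
C5 (derived state '-') is shared by Lineage C, Lineage H, Lineage X, and Lineage Z — a synapomorphy uniting that clade.
Only Lineage H, Lineage X, and Lineage Z show the derived state '-' for C6, supporting them as a clade.
Most parsimonious ingroup topology: (((Lineage C,((Lineage H,Lineage X),Lineage Z)),Lineage K),Lineage U).
The clade {Lineage C, Lineage H, Lineage K, Lineage X, Lineage Z} is supported by C4: its derived state '-' occurs in exactly those taxa and in no other taxon (including the outgroup).

C4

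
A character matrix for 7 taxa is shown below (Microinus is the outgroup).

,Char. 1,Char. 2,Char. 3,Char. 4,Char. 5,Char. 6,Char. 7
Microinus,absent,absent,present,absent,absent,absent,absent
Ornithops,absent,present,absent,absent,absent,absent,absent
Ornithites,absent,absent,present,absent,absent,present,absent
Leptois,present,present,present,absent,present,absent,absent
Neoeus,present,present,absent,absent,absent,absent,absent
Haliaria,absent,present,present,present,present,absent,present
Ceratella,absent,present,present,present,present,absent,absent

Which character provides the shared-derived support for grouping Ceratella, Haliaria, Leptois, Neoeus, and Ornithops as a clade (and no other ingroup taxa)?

Char. 2

Character polarity is set by the outgroup: the derived state is whichever differs from the outgroup's state, so for Char. 3 the derived state is 'absent', and for the remaining characters it is 'present'.
Char. 1 (state 'present') occurs in Leptois and Neoeus but conflicts with the nesting implied by the other characters — most parsimoniously interpreted as homoplasy.
Only Ceratella, Haliaria, Leptois, Neoeus, and Ornithops show the derived state 'present' for Char. 2, supporting them as a clade.
Only Neoeus and Ornithops show the derived state 'absent' for Char. 3, supporting them as a clade.
Only Ceratella and Haliaria show the derived state 'present' for Char. 4, supporting them as a clade.
Char. 5: derived state 'present' in Ceratella, Haliaria, and Leptois only — synapomorphy for {Ceratella, Haliaria, Leptois}.
Char. 6 (derived state 'present') is unique to Ornithites (autapomorphy; uninformative for grouping).
Char. 7 (derived state 'present') is unique to Haliaria (autapomorphy; uninformative for grouping).
Most parsimonious ingroup topology: (((Ornithops,Neoeus),(Leptois,(Haliaria,Ceratella))),Ornithites).
The clade {Ceratella, Haliaria, Leptois, Neoeus, Ornithops} is supported by Char. 2: its derived state 'present' occurs in exactly those taxa and in no other taxon (including the outgroup).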